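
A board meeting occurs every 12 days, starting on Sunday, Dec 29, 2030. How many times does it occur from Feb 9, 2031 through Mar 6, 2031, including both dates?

Occurrences land 12·i days after Dec 29, 2030 for i = 0, 1, 2, …
Feb 9, 2031 is 42 days after the start; 42 ÷ 12 = 3 remainder 6; since the remainder is 6, round up to i = 4. First occurrence in the window: #5 on Feb 15, 2031 (4×12 = 48 days in).
Mar 6, 2031 is 67 days after the start; 67 ÷ 12 = 5 remainder 7. Last occurrence in the window: #6 on Feb 27, 2031.
Occurrences #5 through #6: 2 in total.

2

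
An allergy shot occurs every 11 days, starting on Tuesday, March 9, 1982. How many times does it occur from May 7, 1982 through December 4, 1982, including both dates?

Occurrences land 11·i days after March 9, 1982 for i = 0, 1, 2, …
May 7, 1982 is 59 days after the start; 59 ÷ 11 = 5 remainder 4; since the remainder is 4, round up to i = 6. First occurrence in the window: #7 on May 14, 1982 (6×11 = 66 days in).
December 4, 1982 is 270 days after the start; 270 ÷ 11 = 24 remainder 6. Last occurrence in the window: #25 on November 28, 1982.
Occurrences #7 through #25: 19 in total.

19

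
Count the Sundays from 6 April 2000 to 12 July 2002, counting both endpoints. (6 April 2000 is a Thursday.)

6 April 2000 is a Thursday; the first Sunday on or after it is 9 April 2000 (3 days later).
From 9 April 2000 to 12 July 2002: 266 + 365 + 193 = 824 days (rest of 2000, 2001, to 12 July 2002 in 2002).
824 ÷ 7 = 117 full weeks with remainder 5, so 117 more Sundays after the first → 118.

118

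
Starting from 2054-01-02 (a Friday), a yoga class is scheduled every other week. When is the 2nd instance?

2054-01-16

The 2nd occurrence is 1 interval after the first: 1 × 14 = 14 days after 2054-01-02.
14 days later is 2054-01-16.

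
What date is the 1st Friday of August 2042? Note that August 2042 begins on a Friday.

August 2042 begins on a Friday, so the first Friday is August 1.

2042-08-01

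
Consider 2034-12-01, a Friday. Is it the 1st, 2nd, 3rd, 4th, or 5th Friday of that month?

Day 1 falls in week ⌈1/7⌉ of the month.
Days 1–7 hold the 1st Friday, 8–14 the 2nd, 15–21 the 3rd, 22–28 the 4th, 29–31 the 5th.
1 is in the range for the 1st.

1st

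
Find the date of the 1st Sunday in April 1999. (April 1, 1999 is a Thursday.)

April 1999 begins on a Thursday, so the first Sunday is April 4 (3 days later).

1999-04-04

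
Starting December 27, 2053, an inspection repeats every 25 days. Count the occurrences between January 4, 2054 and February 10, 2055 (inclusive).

16

Occurrences land 25·i days after December 27, 2053 for i = 0, 1, 2, …
January 4, 2054 is 8 days after the start; 8 ÷ 25 = 0 remainder 8; since the remainder is 8, round up to i = 1. First occurrence in the window: #2 on January 21, 2054 (1×25 = 25 days in).
February 10, 2055 is 410 days after the start; 410 ÷ 25 = 16 remainder 10. Last occurrence in the window: #17 on January 31, 2055.
Occurrences #2 through #17: 16 in total.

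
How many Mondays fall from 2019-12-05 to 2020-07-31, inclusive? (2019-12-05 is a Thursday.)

34

2019-12-05 is a Thursday; the first Monday on or after it is 2019-12-09 (4 days later).
From 2019-12-09 to 2020-07-31: 22 + 31 + 29 + 31 + 30 + 31 + 30 + 31 = 235 days (rest of December, January, February, March, April, May, June, July).
235 ÷ 7 = 33 full weeks with remainder 4, so 33 more Mondays after the first → 34.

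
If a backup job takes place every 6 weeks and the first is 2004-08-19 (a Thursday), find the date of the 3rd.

The 3rd occurrence is 2 intervals after the first: 2 × 42 = 84 days after 2004-08-19.
August has 31 days — 12 days to the end of August leaves 72.
September has 30 days (42 left).
October has 31 days (11 left).
11 days into November → 2004-11-11.

2004-11-11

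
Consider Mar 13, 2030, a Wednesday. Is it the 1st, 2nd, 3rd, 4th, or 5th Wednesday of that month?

2nd

Day 13 falls in week ⌈13/7⌉ of the month.
Days 1–7 hold the 1st Wednesday, 8–14 the 2nd, 15–21 the 3rd, 22–28 the 4th, 29–31 the 5th.
13 is in the range for the 2nd.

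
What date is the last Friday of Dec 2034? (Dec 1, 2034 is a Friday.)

Dec 2034 begins on a Friday, so the first Friday is Dec 1.
Dec 2034 has 31 days. Adding weeks: 1, 8, 15, 22, 29 — the last one ≤ 31 is the 29th.

Dec 29, 2034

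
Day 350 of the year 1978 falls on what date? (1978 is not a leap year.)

January has 31 days (350 − 31 = 319 remain).
February has 28 days (319 − 28 = 291 remain).
March has 31 days (291 − 31 = 260 remain).
April has 30 days (260 − 30 = 230 remain).
May has 31 days (230 − 31 = 199 remain).
June has 30 days (199 − 30 = 169 remain).
July has 31 days (169 − 31 = 138 remain).
August has 31 days (138 − 31 = 107 remain).
September has 30 days (107 − 30 = 77 remain).
October has 31 days (77 − 31 = 46 remain).
November has 30 days (46 − 30 = 16 remain).
16 into December → December 16.

16 December 1978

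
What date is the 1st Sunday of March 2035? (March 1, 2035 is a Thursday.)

2035-03-04

March 2035 begins on a Thursday, so the first Sunday is March 4 (3 days later).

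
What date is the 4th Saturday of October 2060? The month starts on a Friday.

October 23, 2060

October 2060 begins on a Friday, so the first Saturday is October 2 (1 day later).
The 4th Saturday is 3 weeks later: 2 + 21 = 23.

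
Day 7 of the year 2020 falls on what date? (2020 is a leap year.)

January 7, 2020

7 into January → January 7.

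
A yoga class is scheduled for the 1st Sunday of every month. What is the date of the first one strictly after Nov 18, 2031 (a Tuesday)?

Dec 7, 2031

Nov 2031 starts on a Saturday, so its 1st Sunday is Nov 2, 2031 (1 day in).
That is not after Nov 18, 2031, so look at Dec 2031.
Dec 2031 starts on a Monday, so its 1st Sunday is Dec 7, 2031 (6 days in).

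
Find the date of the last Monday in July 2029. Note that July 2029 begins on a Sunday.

2029-07-30

July 2029 begins on a Sunday, so the first Monday is July 2 (1 day later).
July 2029 has 31 days. Adding weeks: 2, 9, 16, 23, 30 — the last one ≤ 31 is the 30th.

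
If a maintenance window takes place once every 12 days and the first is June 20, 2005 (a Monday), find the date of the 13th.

The 13th occurrence is 12 intervals after the first: 12 × 12 = 144 days after June 20, 2005.
June has 30 days — 10 days to the end of June leaves 134.
July has 31 days (103 left).
August has 31 days (72 left).
September has 30 days (42 left).
October has 31 days (11 left).
11 days into November → November 11, 2005.

November 11, 2005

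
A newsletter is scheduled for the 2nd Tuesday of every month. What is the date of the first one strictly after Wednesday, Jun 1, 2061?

Jun 2061 starts on a Wednesday; its first Tuesday is the 7th, so the 2nd Tuesday is the 14th — Jun 14, 2061.
Jun 14, 2061 is after Jun 1, 2061, so that is the next one.

Jun 14, 2061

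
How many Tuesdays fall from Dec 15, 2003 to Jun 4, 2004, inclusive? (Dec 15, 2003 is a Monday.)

Dec 15, 2003 is a Monday; the first Tuesday on or after it is Dec 16, 2003 (1 day later).
From Dec 16, 2003 to Jun 4, 2004: 15 + 31 + 29 + 31 + 30 + 31 + 4 = 171 days (rest of Dec, Jan, Feb, Mar, Apr, May, Jun).
171 ÷ 7 = 24 full weeks with remainder 3, so 24 more Tuesdays after the first → 25.

25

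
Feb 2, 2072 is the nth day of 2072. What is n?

Days in months before Feb: 31 = 31.
Plus 2 days into Feb → day 33.

33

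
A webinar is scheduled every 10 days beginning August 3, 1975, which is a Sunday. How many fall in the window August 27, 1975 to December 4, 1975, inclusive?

10

Occurrences land 10·i days after August 3, 1975 for i = 0, 1, 2, …
August 27, 1975 is 24 days after the start; 24 ÷ 10 = 2 remainder 4; since the remainder is 4, round up to i = 3. First occurrence in the window: #4 on September 2, 1975 (3×10 = 30 days in).
December 4, 1975 is 123 days after the start; 123 ÷ 10 = 12 remainder 3. Last occurrence in the window: #13 on December 1, 1975.
Occurrences #4 through #13: 10 in total.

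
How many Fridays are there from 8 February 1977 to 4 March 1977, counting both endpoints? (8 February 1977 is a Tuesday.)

4

8 February 1977 is a Tuesday; the first Friday on or after it is 11 February 1977 (3 days later).
From 11 February 1977 to 4 March 1977: 17 + 4 = 21 days (rest of February, March).
21 ÷ 7 = 3 full weeks with remainder 0, so 3 more Fridays after the first → 4.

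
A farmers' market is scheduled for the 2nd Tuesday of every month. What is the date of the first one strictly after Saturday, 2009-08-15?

August 2009 starts on a Saturday; its first Tuesday is the 4th, so the 2nd Tuesday is the 11th — 2009-08-11.
That is not after 2009-08-15, so look at September 2009.
September 2009 starts on a Tuesday; its first Tuesday is the 1st, so the 2nd Tuesday is the 8th — 2009-09-08.

2009-09-08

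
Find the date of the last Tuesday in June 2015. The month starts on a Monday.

June 2015 begins on a Monday, so the first Tuesday is June 2 (1 day later).
June 2015 has 30 days. Adding weeks: 2, 9, 16, 23, 30 — the last one ≤ 30 is the 30th.

30 June 2015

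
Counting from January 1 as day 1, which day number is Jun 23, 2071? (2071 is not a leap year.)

174

Days in months before Jun: 31 + 28 + 31 + 30 + 31 = 151.
Plus 23 days into Jun → day 174.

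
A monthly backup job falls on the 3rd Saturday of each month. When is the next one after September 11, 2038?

September 2038 starts on a Wednesday; its first Saturday is the 4th, so the 3rd Saturday is the 18th — September 18, 2038.
September 18, 2038 is after September 11, 2038, so that is the next one.

September 18, 2038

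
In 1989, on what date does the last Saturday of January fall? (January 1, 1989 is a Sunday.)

January 1989 begins on a Sunday, so the first Saturday is January 7 (6 days later).
January 1989 has 31 days. Adding weeks: 7, 14, 21, 28 — the last one ≤ 31 is the 28th.

28 January 1989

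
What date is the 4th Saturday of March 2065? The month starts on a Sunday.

March 28, 2065

March 2065 begins on a Sunday, so the first Saturday is March 7 (6 days later).
The 4th Saturday is 3 weeks later: 7 + 21 = 28.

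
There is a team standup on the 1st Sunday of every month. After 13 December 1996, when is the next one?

5 January 1997

December 1996 starts on a Sunday, so its 1st Sunday is 1 December 1996.
That is not after 13 December 1996, so look at January 1997.
January 1997 starts on a Wednesday, so its 1st Sunday is 5 January 1997 (4 days in).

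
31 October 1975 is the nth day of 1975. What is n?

Days in months before October: 31 + 28 + 31 + 30 + 31 + 30 + 31 + 31 + 30 = 273.
Plus 31 days into October → day 304.

304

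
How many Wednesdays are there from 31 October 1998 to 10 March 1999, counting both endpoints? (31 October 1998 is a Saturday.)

19

31 October 1998 is a Saturday; the first Wednesday on or after it is 4 November 1998 (4 days later).
From 4 November 1998 to 10 March 1999: 26 + 31 + 31 + 28 + 10 = 126 days (rest of November, December, January, February, March).
126 ÷ 7 = 18 full weeks with remainder 0, so 18 more Wednesdays after the first → 19.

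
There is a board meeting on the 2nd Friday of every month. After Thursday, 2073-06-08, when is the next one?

2073-06-09

June 2073 starts on a Thursday; its first Friday is the 2nd, so the 2nd Friday is the 9th — 2073-06-09.
2073-06-09 is after 2073-06-08, so that is the next one.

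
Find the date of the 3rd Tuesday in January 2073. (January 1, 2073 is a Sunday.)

January 2073 begins on a Sunday, so the first Tuesday is January 3 (2 days later).
The 3rd Tuesday is 2 weeks later: 3 + 14 = 17.

January 17, 2073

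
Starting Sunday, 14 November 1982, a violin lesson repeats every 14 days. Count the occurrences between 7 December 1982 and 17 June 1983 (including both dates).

Occurrences land 14·i days after 14 November 1982 for i = 0, 1, 2, …
7 December 1982 is 23 days after the start; 23 ÷ 14 = 1 remainder 9; since the remainder is 9, round up to i = 2. First occurrence in the window: #3 on 12 December 1982 (2×14 = 28 days in).
17 June 1983 is 215 days after the start; 215 ÷ 14 = 15 remainder 5. Last occurrence in the window: #16 on 12 June 1983.
Occurrences #3 through #16: 14 in total.

14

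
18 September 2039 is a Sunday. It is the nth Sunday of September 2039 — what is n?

Day 18 falls in week ⌈18/7⌉ of the month.
Days 1–7 hold the 1st Sunday, 8–14 the 2nd, 15–21 the 3rd, 22–28 the 4th, 29–31 the 5th.
18 is in the range for the 3rd.

3rd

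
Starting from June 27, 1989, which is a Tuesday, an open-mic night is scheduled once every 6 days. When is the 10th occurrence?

August 20, 1989

The 10th occurrence is 9 intervals after the first: 9 × 6 = 54 days after June 27, 1989.
June has 30 days — 3 days to the end of June leaves 51.
July has 31 days (20 left).
20 days into August → August 20, 1989.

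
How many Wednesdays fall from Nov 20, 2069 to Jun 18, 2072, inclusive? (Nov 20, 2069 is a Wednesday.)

Nov 20, 2069 is a Wednesday; the first Wednesday on or after it is Nov 20, 2069.
From Nov 20, 2069 to Jun 18, 2072: 41 + 365 + 365 + 170 = 941 days (rest of 2069, 2070, 2071, to Jun 18, 2072 in 2072).
941 ÷ 7 = 134 full weeks with remainder 3, so 134 more Wednesdays after the first → 135.

135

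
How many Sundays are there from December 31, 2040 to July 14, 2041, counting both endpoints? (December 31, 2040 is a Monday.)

December 31, 2040 is a Monday; the first Sunday on or after it is January 6, 2041 (6 days later).
From January 6, 2041 to July 14, 2041: 25 + 28 + 31 + 30 + 31 + 30 + 14 = 189 days (rest of January, February, March, April, May, June, July).
189 ÷ 7 = 27 full weeks with remainder 0, so 27 more Sundays after the first → 28.

28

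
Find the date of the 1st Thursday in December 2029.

2029-12-06

The first Thursday of December 2029 is December 6.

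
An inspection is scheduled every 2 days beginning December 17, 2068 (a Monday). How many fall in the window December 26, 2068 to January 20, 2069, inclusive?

Occurrences land 2·i days after December 17, 2068 for i = 0, 1, 2, …
December 26, 2068 is 9 days after the start; 9 ÷ 2 = 4 remainder 1; since the remainder is 1, round up to i = 5. First occurrence in the window: #6 on December 27, 2068 (5×2 = 10 days in).
January 20, 2069 is 34 days after the start; 34 ÷ 2 = 17 remainder 0. Last occurrence in the window: #18 on January 20, 2069.
Occurrences #6 through #18: 13 in total.

13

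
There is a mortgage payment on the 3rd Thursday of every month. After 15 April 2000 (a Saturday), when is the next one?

April 2000 starts on a Saturday; its first Thursday is the 6th, so the 3rd Thursday is the 20th — 20 April 2000.
20 April 2000 is after 15 April 2000, so that is the next one.

20 April 2000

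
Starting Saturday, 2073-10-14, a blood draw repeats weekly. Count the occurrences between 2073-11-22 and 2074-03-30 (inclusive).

18

Occurrences land 7·i days after 2073-10-14 for i = 0, 1, 2, …
2073-11-22 is 39 days after the start; 39 ÷ 7 = 5 remainder 4; since the remainder is 4, round up to i = 6. First occurrence in the window: #7 on 2073-11-25 (6×7 = 42 days in).
2074-03-30 is 167 days after the start; 167 ÷ 7 = 23 remainder 6. Last occurrence in the window: #24 on 2074-03-24.
Occurrences #7 through #24: 18 in total.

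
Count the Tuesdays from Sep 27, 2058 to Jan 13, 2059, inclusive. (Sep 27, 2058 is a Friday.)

15

Sep 27, 2058 is a Friday; the first Tuesday on or after it is Oct 1, 2058 (4 days later).
From Oct 1, 2058 to Jan 13, 2059: 30 + 30 + 31 + 13 = 104 days (rest of Oct, Nov, Dec, Jan).
104 ÷ 7 = 14 full weeks with remainder 6, so 14 more Tuesdays after the first → 15.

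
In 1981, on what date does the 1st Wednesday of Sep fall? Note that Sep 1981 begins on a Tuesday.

Sep 2, 1981

Sep 1981 begins on a Tuesday, so the first Wednesday is Sep 2 (1 day later).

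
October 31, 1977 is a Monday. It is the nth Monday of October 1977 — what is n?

5th

Day 31 falls in week ⌈31/7⌉ of the month.
Days 1–7 hold the 1st Monday, 8–14 the 2nd, 15–21 the 3rd, 22–28 the 4th, 29–31 the 5th.
31 is in the range for the 5th.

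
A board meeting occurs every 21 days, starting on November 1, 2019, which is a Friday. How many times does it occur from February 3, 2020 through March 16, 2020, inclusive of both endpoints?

Occurrences land 21·i days after November 1, 2019 for i = 0, 1, 2, …
February 3, 2020 is 94 days after the start; 94 ÷ 21 = 4 remainder 10; since the remainder is 10, round up to i = 5. First occurrence in the window: #6 on February 14, 2020 (5×21 = 105 days in).
March 16, 2020 is 136 days after the start; 136 ÷ 21 = 6 remainder 10. Last occurrence in the window: #7 on March 6, 2020.
Occurrences #6 through #7: 2 in total.

2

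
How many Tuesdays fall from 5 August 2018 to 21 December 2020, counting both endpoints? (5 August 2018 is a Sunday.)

124

5 August 2018 is a Sunday; the first Tuesday on or after it is 7 August 2018 (2 days later).
From 7 August 2018 to 21 December 2020: 146 + 365 + 356 = 867 days (rest of 2018, 2019, to 21 December 2020 in 2020).
867 ÷ 7 = 123 full weeks with remainder 6, so 123 more Tuesdays after the first → 124.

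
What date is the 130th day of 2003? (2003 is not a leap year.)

January has 31 days (130 − 31 = 99 remain).
February has 28 days (99 − 28 = 71 remain).
March has 31 days (71 − 31 = 40 remain).
April has 30 days (40 − 30 = 10 remain).
10 into May → May 10.

10 May 2003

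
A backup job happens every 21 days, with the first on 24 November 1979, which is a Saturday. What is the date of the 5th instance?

The 5th occurrence is 4 intervals after the first: 4 × 21 = 84 days after 24 November 1979.
November has 30 days — 6 days to the end of November leaves 78.
December has 31 days (47 left).
January has 31 days (16 left).
16 days into February → 16 February 1980.

16 February 1980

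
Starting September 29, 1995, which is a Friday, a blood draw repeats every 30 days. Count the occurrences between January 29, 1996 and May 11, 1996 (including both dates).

3

Occurrences land 30·i days after September 29, 1995 for i = 0, 1, 2, …
January 29, 1996 is 122 days after the start; 122 ÷ 30 = 4 remainder 2; since the remainder is 2, round up to i = 5. First occurrence in the window: #6 on February 26, 1996 (5×30 = 150 days in).
May 11, 1996 is 225 days after the start; 225 ÷ 30 = 7 remainder 15. Last occurrence in the window: #8 on April 26, 1996.
Occurrences #6 through #8: 3 in total.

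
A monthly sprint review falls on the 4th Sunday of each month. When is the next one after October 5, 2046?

October 28, 2046

October 2046 starts on a Monday; its first Sunday is the 7th, so the 4th Sunday is the 28th — October 28, 2046.
October 28, 2046 is after October 5, 2046, so that is the next one.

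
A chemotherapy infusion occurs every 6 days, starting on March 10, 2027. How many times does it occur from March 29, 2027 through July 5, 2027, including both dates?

Occurrences land 6·i days after March 10, 2027 for i = 0, 1, 2, …
March 29, 2027 is 19 days after the start; 19 ÷ 6 = 3 remainder 1; since the remainder is 1, round up to i = 4. First occurrence in the window: #5 on April 3, 2027 (4×6 = 24 days in).
July 5, 2027 is 117 days after the start; 117 ÷ 6 = 19 remainder 3. Last occurrence in the window: #20 on July 2, 2027.
Occurrences #5 through #20: 16 in total.

16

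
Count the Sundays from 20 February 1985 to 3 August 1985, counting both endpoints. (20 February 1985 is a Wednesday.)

20 February 1985 is a Wednesday; the first Sunday on or after it is 24 February 1985 (4 days later).
From 24 February 1985 to 3 August 1985: 4 + 31 + 30 + 31 + 30 + 31 + 3 = 160 days (rest of February, March, April, May, June, July, August).
160 ÷ 7 = 22 full weeks with remainder 6, so 22 more Sundays after the first → 23.

23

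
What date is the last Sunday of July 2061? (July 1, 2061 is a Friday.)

July 2061 begins on a Friday, so the first Sunday is July 3 (2 days later).
July 2061 has 31 days. Adding weeks: 3, 10, 17, 24, 31 — the last one ≤ 31 is the 31st.

July 31, 2061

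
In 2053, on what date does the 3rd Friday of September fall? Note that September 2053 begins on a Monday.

September 2053 begins on a Monday, so the first Friday is September 5 (4 days later).
The 3rd Friday is 2 weeks later: 5 + 14 = 19.

September 19, 2053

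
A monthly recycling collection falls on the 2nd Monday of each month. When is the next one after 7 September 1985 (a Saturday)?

September 1985 starts on a Sunday; its first Monday is the 2nd, so the 2nd Monday is the 9th — 9 September 1985.
9 September 1985 is after 7 September 1985, so that is the next one.

9 September 1985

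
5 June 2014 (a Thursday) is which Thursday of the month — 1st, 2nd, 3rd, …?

1st

Day 5 falls in week ⌈5/7⌉ of the month.
Days 1–7 hold the 1st Thursday, 8–14 the 2nd, 15–21 the 3rd, 22–28 the 4th, 29–31 the 5th.
5 is in the range for the 1st.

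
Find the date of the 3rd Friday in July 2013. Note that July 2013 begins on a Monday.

July 2013 begins on a Monday, so the first Friday is July 5 (4 days later).
The 3rd Friday is 2 weeks later: 5 + 14 = 19.

19 July 2013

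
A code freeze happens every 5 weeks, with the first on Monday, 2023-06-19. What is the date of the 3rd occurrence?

2023-08-28

The 3rd occurrence is 2 intervals after the first: 2 × 35 = 70 days after 2023-06-19.
June has 30 days — 11 days to the end of June leaves 59.
July has 31 days (28 left).
28 days into August → 2023-08-28.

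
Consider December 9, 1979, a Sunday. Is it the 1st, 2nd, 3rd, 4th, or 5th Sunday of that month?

Day 9 falls in week ⌈9/7⌉ of the month.
Days 1–7 hold the 1st Sunday, 8–14 the 2nd, 15–21 the 3rd, 22–28 the 4th, 29–31 the 5th.
9 is in the range for the 2nd.

2nd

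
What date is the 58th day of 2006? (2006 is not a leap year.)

2006-02-27

January has 31 days (58 − 31 = 27 remain).
27 into February → February 27.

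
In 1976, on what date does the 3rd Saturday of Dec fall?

Dec 18, 1976

Dec 1976 begins on a Wednesday, so the first Saturday is Dec 4 (3 days later).
The 3rd Saturday is 2 weeks later: 4 + 14 = 18.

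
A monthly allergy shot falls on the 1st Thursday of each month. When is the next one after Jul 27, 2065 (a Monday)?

Jul 2065 starts on a Wednesday, so its 1st Thursday is Jul 2, 2065 (1 day in).
That is not after Jul 27, 2065, so look at Aug 2065.
Aug 2065 starts on a Saturday, so its 1st Thursday is Aug 6, 2065 (5 days in).

Aug 6, 2065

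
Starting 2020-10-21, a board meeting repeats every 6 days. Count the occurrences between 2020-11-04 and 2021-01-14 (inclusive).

12

Occurrences land 6·i days after 2020-10-21 for i = 0, 1, 2, …
2020-11-04 is 14 days after the start; 14 ÷ 6 = 2 remainder 2; since the remainder is 2, round up to i = 3. First occurrence in the window: #4 on 2020-11-08 (3×6 = 18 days in).
2021-01-14 is 85 days after the start; 85 ÷ 6 = 14 remainder 1. Last occurrence in the window: #15 on 2021-01-13.
Occurrences #4 through #15: 12 in total.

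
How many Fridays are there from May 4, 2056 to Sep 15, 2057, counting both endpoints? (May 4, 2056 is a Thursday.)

May 4, 2056 is a Thursday; the first Friday on or after it is May 5, 2056 (1 day later).
From May 5, 2056 to Sep 15, 2057: 240 + 258 = 498 days (rest of 2056, to Sep 15, 2057 in 2057).
498 ÷ 7 = 71 full weeks with remainder 1, so 71 more Fridays after the first → 72.

72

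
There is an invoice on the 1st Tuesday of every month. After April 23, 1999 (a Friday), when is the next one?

April 1999 starts on a Thursday, so its 1st Tuesday is April 6, 1999 (5 days in).
That is not after April 23, 1999, so look at May 1999.
May 1999 starts on a Saturday, so its 1st Tuesday is May 4, 1999 (3 days in).

May 4, 1999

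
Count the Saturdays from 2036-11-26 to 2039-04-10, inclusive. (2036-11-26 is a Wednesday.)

2036-11-26 is a Wednesday; the first Saturday on or after it is 2036-11-29 (3 days later).
From 2036-11-29 to 2039-04-10: 32 + 365 + 365 + 100 = 862 days (rest of 2036, 2037, 2038, to 2039-04-10 in 2039).
862 ÷ 7 = 123 full weeks with remainder 1, so 123 more Saturdays after the first → 124.

124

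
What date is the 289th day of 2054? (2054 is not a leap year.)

2054-10-16

January has 31 days (289 − 31 = 258 remain).
February has 28 days (258 − 28 = 230 remain).
March has 31 days (230 − 31 = 199 remain).
April has 30 days (199 − 30 = 169 remain).
May has 31 days (169 − 31 = 138 remain).
June has 30 days (138 − 30 = 108 remain).
July has 31 days (108 − 31 = 77 remain).
August has 31 days (77 − 31 = 46 remain).
September has 30 days (46 − 30 = 16 remain).
16 into October → October 16.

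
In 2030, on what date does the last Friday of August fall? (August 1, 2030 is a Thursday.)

2030-08-30

August 2030 begins on a Thursday, so the first Friday is August 2 (1 day later).
August 2030 has 31 days. Adding weeks: 2, 9, 16, 23, 30 — the last one ≤ 31 is the 30th.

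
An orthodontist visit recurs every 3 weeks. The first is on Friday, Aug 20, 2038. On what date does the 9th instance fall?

Feb 4, 2039

The 9th occurrence is 8 intervals after the first: 8 × 21 = 168 days after Aug 20, 2038.
Aug has 31 days — 11 days to the end of Aug leaves 157.
Sep has 30 days (127 left).
Oct has 31 days (96 left).
Nov has 30 days (66 left).
Dec has 31 days (35 left).
Jan has 31 days (4 left).
4 days into Feb → Feb 4, 2039.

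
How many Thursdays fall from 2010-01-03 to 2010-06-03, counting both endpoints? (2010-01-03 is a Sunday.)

2010-01-03 is a Sunday; the first Thursday on or after it is 2010-01-07 (4 days later).
From 2010-01-07 to 2010-06-03: 24 + 28 + 31 + 30 + 31 + 3 = 147 days (rest of January, February, March, April, May, June).
147 ÷ 7 = 21 full weeks with remainder 0, so 21 more Thursdays after the first → 22.

22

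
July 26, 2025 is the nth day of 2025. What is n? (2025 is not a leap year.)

207

Days in months before July: 31 + 28 + 31 + 30 + 31 + 30 = 181.
Plus 26 days into July → day 207.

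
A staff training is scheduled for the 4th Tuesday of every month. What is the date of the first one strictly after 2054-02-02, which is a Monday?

February 2054 starts on a Sunday; its first Tuesday is the 3rd, so the 4th Tuesday is the 24th — 2054-02-24.
2054-02-24 is after 2054-02-02, so that is the next one.

2054-02-24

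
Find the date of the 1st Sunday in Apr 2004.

The first Sunday of Apr 2004 is Apr 4.

Apr 4, 2004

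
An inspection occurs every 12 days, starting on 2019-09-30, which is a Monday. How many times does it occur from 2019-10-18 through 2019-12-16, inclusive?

5

Occurrences land 12·i days after 2019-09-30 for i = 0, 1, 2, …
2019-10-18 is 18 days after the start; 18 ÷ 12 = 1 remainder 6; since the remainder is 6, round up to i = 2. First occurrence in the window: #3 on 2019-10-24 (2×12 = 24 days in).
2019-12-16 is 77 days after the start; 77 ÷ 12 = 6 remainder 5. Last occurrence in the window: #7 on 2019-12-11.
Occurrences #3 through #7: 5 in total.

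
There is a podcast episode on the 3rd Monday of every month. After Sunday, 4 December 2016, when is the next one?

December 2016 starts on a Thursday; its first Monday is the 5th, so the 3rd Monday is the 19th — 19 December 2016.
19 December 2016 is after 4 December 2016, so that is the next one.

19 December 2016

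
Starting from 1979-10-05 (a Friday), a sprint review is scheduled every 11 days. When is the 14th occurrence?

1980-02-25

The 14th occurrence is 13 intervals after the first: 13 × 11 = 143 days after 1979-10-05.
October has 31 days — 26 days to the end of October leaves 117.
November has 30 days (87 left).
December has 31 days (56 left).
January has 31 days (25 left).
25 days into February → 1980-02-25.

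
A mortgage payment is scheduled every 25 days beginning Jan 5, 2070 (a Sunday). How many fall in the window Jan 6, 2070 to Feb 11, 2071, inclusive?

Occurrences land 25·i days after Jan 5, 2070 for i = 0, 1, 2, …
Jan 6, 2070 is 1 day after the start; 1 ÷ 25 = 0 remainder 1; since the remainder is 1, round up to i = 1. First occurrence in the window: #2 on Jan 30, 2070 (1×25 = 25 days in).
Feb 11, 2071 is 402 days after the start; 402 ÷ 25 = 16 remainder 2. Last occurrence in the window: #17 on Feb 9, 2071.
Occurrences #2 through #17: 16 in total.

16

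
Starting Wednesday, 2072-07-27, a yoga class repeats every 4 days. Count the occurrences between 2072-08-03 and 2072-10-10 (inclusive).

Occurrences land 4·i days after 2072-07-27 for i = 0, 1, 2, …
2072-08-03 is 7 days after the start; 7 ÷ 4 = 1 remainder 3; since the remainder is 3, round up to i = 2. First occurrence in the window: #3 on 2072-08-04 (2×4 = 8 days in).
2072-10-10 is 75 days after the start; 75 ÷ 4 = 18 remainder 3. Last occurrence in the window: #19 on 2072-10-07.
Occurrences #3 through #19: 17 in total.

17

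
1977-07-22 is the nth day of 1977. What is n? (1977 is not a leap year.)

203

Days in months before July: 31 + 28 + 31 + 30 + 31 + 30 = 181.
Plus 22 days into July → day 203.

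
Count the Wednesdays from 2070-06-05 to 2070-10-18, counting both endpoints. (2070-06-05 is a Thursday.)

19

2070-06-05 is a Thursday; the first Wednesday on or after it is 2070-06-11 (6 days later).
From 2070-06-11 to 2070-10-18: 19 + 31 + 31 + 30 + 18 = 129 days (rest of June, July, August, September, October).
129 ÷ 7 = 18 full weeks with remainder 3, so 18 more Wednesdays after the first → 19.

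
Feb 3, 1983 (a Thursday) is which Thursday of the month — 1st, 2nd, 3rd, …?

Day 3 falls in week ⌈3/7⌉ of the month.
Days 1–7 hold the 1st Thursday, 8–14 the 2nd, 15–21 the 3rd, 22–28 the 4th, 29–31 the 5th.
3 is in the range for the 1st.

1st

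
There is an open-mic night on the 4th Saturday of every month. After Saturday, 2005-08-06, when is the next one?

2005-08-27

August 2005 starts on a Monday; its first Saturday is the 6th, so the 4th Saturday is the 27th — 2005-08-27.
2005-08-27 is after 2005-08-06, so that is the next one.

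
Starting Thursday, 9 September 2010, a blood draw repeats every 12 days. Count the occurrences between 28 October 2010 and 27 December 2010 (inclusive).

5

Occurrences land 12·i days after 9 September 2010 for i = 0, 1, 2, …
28 October 2010 is 49 days after the start; 49 ÷ 12 = 4 remainder 1; since the remainder is 1, round up to i = 5. First occurrence in the window: #6 on 8 November 2010 (5×12 = 60 days in).
27 December 2010 is 109 days after the start; 109 ÷ 12 = 9 remainder 1. Last occurrence in the window: #10 on 26 December 2010.
Occurrences #6 through #10: 5 in total.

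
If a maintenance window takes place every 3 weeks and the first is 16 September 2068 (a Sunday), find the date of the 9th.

The 9th occurrence is 8 intervals after the first: 8 × 21 = 168 days after 16 September 2068.
September has 30 days — 14 days to the end of September leaves 154.
October has 31 days (123 left).
November has 30 days (93 left).
December has 31 days (62 left).
January has 31 days (31 left).
February has 28 days (3 left).
3 days into March → 3 March 2069.

3 March 2069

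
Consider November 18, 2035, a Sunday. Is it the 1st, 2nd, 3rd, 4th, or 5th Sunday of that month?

Day 18 falls in week ⌈18/7⌉ of the month.
Days 1–7 hold the 1st Sunday, 8–14 the 2nd, 15–21 the 3rd, 22–28 the 4th, 29–31 the 5th.
18 is in the range for the 3rd.

3rd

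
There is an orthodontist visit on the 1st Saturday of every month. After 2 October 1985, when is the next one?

5 October 1985

October 1985 starts on a Tuesday, so its 1st Saturday is 5 October 1985 (4 days in).
5 October 1985 is after 2 October 1985, so that is the next one.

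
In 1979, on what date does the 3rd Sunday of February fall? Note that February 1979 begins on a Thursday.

February 1979 begins on a Thursday, so the first Sunday is February 4 (3 days later).
The 3rd Sunday is 2 weeks later: 4 + 14 = 18.

1979-02-18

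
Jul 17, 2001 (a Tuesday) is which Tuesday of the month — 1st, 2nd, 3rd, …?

Day 17 falls in week ⌈17/7⌉ of the month.
Days 1–7 hold the 1st Tuesday, 8–14 the 2nd, 15–21 the 3rd, 22–28 the 4th, 29–31 the 5th.
17 is in the range for the 3rd.

3rd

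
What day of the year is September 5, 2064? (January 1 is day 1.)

249

Days in months before September: 31 + 29 + 31 + 30 + 31 + 30 + 31 + 31 = 244.
Plus 5 days into September → day 249.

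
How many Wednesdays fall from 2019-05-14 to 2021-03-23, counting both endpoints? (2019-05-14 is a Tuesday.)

2019-05-14 is a Tuesday; the first Wednesday on or after it is 2019-05-15 (1 day later).
From 2019-05-15 to 2021-03-23: 230 + 366 + 82 = 678 days (rest of 2019, 2020, to 2021-03-23 in 2021).
678 ÷ 7 = 96 full weeks with remainder 6, so 96 more Wednesdays after the first → 97.

97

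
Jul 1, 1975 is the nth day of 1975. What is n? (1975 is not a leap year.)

182

Days in months before Jul: 31 + 28 + 31 + 30 + 31 + 30 = 181.
Plus 1 day into Jul → day 182.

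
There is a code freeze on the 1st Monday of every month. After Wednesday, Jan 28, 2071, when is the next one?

Jan 2071 starts on a Thursday, so its 1st Monday is Jan 5, 2071 (4 days in).
That is not after Jan 28, 2071, so look at Feb 2071.
Feb 2071 starts on a Sunday, so its 1st Monday is Feb 2, 2071 (1 day in).

Feb 2, 2071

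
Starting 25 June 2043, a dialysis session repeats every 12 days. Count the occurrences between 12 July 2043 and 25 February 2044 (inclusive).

19

Occurrences land 12·i days after 25 June 2043 for i = 0, 1, 2, …
12 July 2043 is 17 days after the start; 17 ÷ 12 = 1 remainder 5; since the remainder is 5, round up to i = 2. First occurrence in the window: #3 on 19 July 2043 (2×12 = 24 days in).
25 February 2044 is 245 days after the start; 245 ÷ 12 = 20 remainder 5. Last occurrence in the window: #21 on 20 February 2044.
Occurrences #3 through #21: 19 in total.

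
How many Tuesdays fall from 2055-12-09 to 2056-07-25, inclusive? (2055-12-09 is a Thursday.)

2055-12-09 is a Thursday; the first Tuesday on or after it is 2055-12-14 (5 days later).
From 2055-12-14 to 2056-07-25: 17 + 31 + 29 + 31 + 30 + 31 + 30 + 25 = 224 days (rest of December, January, February, March, April, May, June, July).
224 ÷ 7 = 32 full weeks with remainder 0, so 32 more Tuesdays after the first → 33.

33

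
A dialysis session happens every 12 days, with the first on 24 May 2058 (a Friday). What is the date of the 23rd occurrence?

12 February 2059

The 23rd occurrence is 22 intervals after the first: 22 × 12 = 264 days after 24 May 2058.
May has 31 days — 7 days to the end of May leaves 257.
June has 30 days (227 left).
July has 31 days (196 left).
August has 31 days (165 left).
September has 30 days (135 left).
October has 31 days (104 left).
November has 30 days (74 left).
December has 31 days (43 left).
January has 31 days (12 left).
12 days into February → 12 February 2059.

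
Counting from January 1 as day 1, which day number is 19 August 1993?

231

Days in months before August: 31 + 28 + 31 + 30 + 31 + 30 + 31 = 212.
Plus 19 days into August → day 231.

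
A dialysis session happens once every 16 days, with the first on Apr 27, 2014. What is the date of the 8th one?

The 8th occurrence is 7 intervals after the first: 7 × 16 = 112 days after Apr 27, 2014.
Apr has 30 days — 3 days to the end of Apr leaves 109.
May has 31 days (78 left).
Jun has 30 days (48 left).
Jul has 31 days (17 left).
17 days into Aug → Aug 17, 2014.

Aug 17, 2014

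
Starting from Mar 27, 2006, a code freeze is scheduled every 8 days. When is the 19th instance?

Aug 18, 2006

The 19th occurrence is 18 intervals after the first: 18 × 8 = 144 days after Mar 27, 2006.
Mar has 31 days — 4 days to the end of Mar leaves 140.
Apr has 30 days (110 left).
May has 31 days (79 left).
Jun has 30 days (49 left).
Jul has 31 days (18 left).
18 days into Aug → Aug 18, 2006.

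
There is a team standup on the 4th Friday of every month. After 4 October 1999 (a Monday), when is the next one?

October 1999 starts on a Friday; its first Friday is the 1st, so the 4th Friday is the 22nd — 22 October 1999.
22 October 1999 is after 4 October 1999, so that is the next one.

22 October 1999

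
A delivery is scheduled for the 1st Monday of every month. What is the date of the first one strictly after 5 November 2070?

November 2070 starts on a Saturday, so its 1st Monday is 3 November 2070 (2 days in).
That is not after 5 November 2070, so look at December 2070.
December 2070 starts on a Monday, so its 1st Monday is 1 December 2070.

1 December 2070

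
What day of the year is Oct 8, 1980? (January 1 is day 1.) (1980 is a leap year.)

282

Days in months before Oct: 31 + 29 + 31 + 30 + 31 + 30 + 31 + 31 + 30 = 274.
Plus 8 days into Oct → day 282.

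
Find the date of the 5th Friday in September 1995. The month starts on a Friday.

1995-09-29

September 1995 begins on a Friday, so the first Friday is September 1.
The 5th Friday is 4 weeks later: 1 + 28 = 29.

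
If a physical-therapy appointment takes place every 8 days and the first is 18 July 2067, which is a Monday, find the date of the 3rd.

The 3rd occurrence is 2 intervals after the first: 2 × 8 = 16 days after 18 July 2067.
July has 31 days — 13 days to the end of July leaves 3.
3 days into August → 3 August 2067.

3 August 2067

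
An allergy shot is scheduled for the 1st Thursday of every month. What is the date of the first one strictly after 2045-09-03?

2045-09-07

September 2045 starts on a Friday, so its 1st Thursday is 2045-09-07 (6 days in).
2045-09-07 is after 2045-09-03, so that is the next one.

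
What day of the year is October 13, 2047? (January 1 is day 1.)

286

Days in months before October: 31 + 28 + 31 + 30 + 31 + 30 + 31 + 31 + 30 = 273.
Plus 13 days into October → day 286.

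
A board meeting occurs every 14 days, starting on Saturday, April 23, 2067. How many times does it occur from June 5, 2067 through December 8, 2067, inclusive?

Occurrences land 14·i days after April 23, 2067 for i = 0, 1, 2, …
June 5, 2067 is 43 days after the start; 43 ÷ 14 = 3 remainder 1; since the remainder is 1, round up to i = 4. First occurrence in the window: #5 on June 18, 2067 (4×14 = 56 days in).
December 8, 2067 is 229 days after the start; 229 ÷ 14 = 16 remainder 5. Last occurrence in the window: #17 on December 3, 2067.
Occurrences #5 through #17: 13 in total.

13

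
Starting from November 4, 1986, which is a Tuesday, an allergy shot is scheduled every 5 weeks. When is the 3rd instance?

January 13, 1987

The 3rd occurrence is 2 intervals after the first: 2 × 35 = 70 days after November 4, 1986.
November has 30 days — 26 days to the end of November leaves 44.
December has 31 days (13 left).
13 days into January → January 13, 1987.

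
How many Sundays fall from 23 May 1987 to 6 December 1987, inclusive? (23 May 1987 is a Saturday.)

29

23 May 1987 is a Saturday; the first Sunday on or after it is 24 May 1987 (1 day later).
From 24 May 1987 to 6 December 1987: 7 + 30 + 31 + 31 + 30 + 31 + 30 + 6 = 196 days (rest of May, June, July, August, September, October, November, December).
196 ÷ 7 = 28 full weeks with remainder 0, so 28 more Sundays after the first → 29.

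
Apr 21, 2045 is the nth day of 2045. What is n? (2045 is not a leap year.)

111

Days in months before Apr: 31 + 28 + 31 = 90.
Plus 21 days into Apr → day 111.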